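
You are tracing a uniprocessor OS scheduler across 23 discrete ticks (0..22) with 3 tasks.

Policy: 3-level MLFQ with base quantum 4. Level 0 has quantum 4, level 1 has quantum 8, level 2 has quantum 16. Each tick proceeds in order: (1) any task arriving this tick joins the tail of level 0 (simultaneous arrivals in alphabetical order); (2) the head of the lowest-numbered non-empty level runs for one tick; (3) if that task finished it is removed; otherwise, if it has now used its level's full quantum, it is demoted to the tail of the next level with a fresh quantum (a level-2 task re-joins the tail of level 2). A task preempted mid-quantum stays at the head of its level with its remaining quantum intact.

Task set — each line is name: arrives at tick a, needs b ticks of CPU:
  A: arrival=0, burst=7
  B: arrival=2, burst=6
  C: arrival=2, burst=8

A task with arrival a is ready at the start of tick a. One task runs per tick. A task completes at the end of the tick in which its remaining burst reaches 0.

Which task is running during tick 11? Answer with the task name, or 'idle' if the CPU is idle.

running at tick 11 = C

t=0: L0/L1/L2 = A/-/- → run A
t=1: L0/L1/L2 = A/-/- → run A
t=2: L0/L1/L2 = ABC/-/- → run A
t=3: L0/L1/L2 = ABC/-/- → run A
t=4: L0/L1/L2 = BC/A/- → run B
t=5: L0/L1/L2 = BC/A/- → run B
t=6: L0/L1/L2 = BC/A/- → run B
t=7: L0/L1/L2 = BC/A/- → run B
t=8: L0/L1/L2 = C/AB/- → run C
t=9: L0/L1/L2 = C/AB/- → run C
t=10: L0/L1/L2 = C/AB/- → run C
t=11: L0/L1/L2 = C/AB/- → run C
t=12: L0/L1/L2 = -/ABC/- → run A
t=13: L0/L1/L2 = -/ABC/- → run A
t=14: L0/L1/L2 = -/ABC/- → run A
t=15: L0/L1/L2 = -/BC/- → run B
t=16: L0/L1/L2 = -/BC/- → run B
t=17: L0/L1/L2 = -/C/- → run C
t=18: L0/L1/L2 = -/C/- → run C
t=19: L0/L1/L2 = -/C/- → run C
t=20: L0/L1/L2 = -/C/- → run C
t=21: (idle)
t=22: (idle)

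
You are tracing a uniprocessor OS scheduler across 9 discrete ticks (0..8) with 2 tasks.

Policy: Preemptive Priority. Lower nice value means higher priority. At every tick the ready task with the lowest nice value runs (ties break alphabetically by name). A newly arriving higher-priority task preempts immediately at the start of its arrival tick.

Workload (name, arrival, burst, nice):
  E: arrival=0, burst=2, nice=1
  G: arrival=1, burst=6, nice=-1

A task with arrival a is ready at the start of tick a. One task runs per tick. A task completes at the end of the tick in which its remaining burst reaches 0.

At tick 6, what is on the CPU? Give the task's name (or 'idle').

running at tick 6 = G

t=0: ready={E} → run E
t=1: ready={E,G} → run G
t=2: ready={E,G} → run G
t=3: ready={E,G} → run G
t=4: ready={E,G} → run G
t=5: ready={E,G} → run G
t=6: ready={E,G} → run G
t=7: ready={E} → run E
t=8: (idle)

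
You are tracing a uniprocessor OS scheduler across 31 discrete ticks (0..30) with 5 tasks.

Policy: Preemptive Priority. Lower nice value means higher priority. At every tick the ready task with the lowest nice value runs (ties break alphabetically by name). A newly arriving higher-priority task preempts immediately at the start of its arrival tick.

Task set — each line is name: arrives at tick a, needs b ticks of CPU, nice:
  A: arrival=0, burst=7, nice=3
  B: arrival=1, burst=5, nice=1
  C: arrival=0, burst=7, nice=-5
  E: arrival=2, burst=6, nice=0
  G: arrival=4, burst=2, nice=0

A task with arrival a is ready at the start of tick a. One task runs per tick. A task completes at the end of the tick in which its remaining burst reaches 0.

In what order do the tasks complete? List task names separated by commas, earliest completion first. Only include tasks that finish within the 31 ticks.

completion order = C, E, G, B, A

t=0: ready={A,C} → run C
t=1: ready={A,B,C} → run C
t=2: ready={A,B,C,E} → run C
t=3: ready={A,B,C,E} → run C
t=4: ready={A,B,C,E,G} → run C
t=5: ready={A,B,C,E,G} → run C
t=6: ready={A,B,C,E,G} → run C
t=7: ready={A,B,E,G} → run E
t=8: ready={A,B,E,G} → run E
t=9: ready={A,B,E,G} → run E
t=10: ready={A,B,E,G} → run E
t=11: ready={A,B,E,G} → run E
t=12: ready={A,B,E,G} → run E
t=13: ready={A,B,G} → run G
t=14: ready={A,B,G} → run G
t=15: ready={A,B} → run B
t=16: ready={A,B} → run B
t=17: ready={A,B} → run B
t=18: ready={A,B} → run B
t=19: ready={A,B} → run B
t=20: ready={A} → run A
t=21: ready={A} → run A
t=22: ready={A} → run A
t=23: ready={A} → run A
t=24: ready={A} → run A
t=25: ready={A} → run A
t=26: ready={A} → run A
t=27: (idle)
t=28: (idle)
t=29: (idle)
t=30: (idle)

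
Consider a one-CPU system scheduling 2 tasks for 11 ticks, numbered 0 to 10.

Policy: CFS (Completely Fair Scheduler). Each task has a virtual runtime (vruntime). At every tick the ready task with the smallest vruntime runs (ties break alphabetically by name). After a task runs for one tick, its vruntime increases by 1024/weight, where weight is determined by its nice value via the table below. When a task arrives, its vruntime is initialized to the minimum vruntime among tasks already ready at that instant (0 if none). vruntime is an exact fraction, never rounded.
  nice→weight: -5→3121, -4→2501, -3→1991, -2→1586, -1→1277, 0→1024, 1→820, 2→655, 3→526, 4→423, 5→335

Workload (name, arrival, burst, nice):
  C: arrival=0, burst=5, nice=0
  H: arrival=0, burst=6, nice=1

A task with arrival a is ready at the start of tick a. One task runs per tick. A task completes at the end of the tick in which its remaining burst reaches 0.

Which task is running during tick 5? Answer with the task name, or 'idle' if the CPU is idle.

t=0: vr[C=0 H=0] → run C
t=1: vr[C=1 H=0] → run H
t=2: vr[C=1 H=256/205] → run C
t=3: vr[C=2 H=256/205] → run H
t=4: vr[C=2 H=512/205] → run C
t=5: vr[C=3 H=512/205] → run H
t=6: vr[C=3 H=768/205] → run C
t=7: vr[C=4 H=768/205] → run H
t=8: vr[C=4 H=1024/205] → run C
t=9: vr[H=1024/205] → run H
t=10: vr[H=256/41] → run H

running at tick 5 = H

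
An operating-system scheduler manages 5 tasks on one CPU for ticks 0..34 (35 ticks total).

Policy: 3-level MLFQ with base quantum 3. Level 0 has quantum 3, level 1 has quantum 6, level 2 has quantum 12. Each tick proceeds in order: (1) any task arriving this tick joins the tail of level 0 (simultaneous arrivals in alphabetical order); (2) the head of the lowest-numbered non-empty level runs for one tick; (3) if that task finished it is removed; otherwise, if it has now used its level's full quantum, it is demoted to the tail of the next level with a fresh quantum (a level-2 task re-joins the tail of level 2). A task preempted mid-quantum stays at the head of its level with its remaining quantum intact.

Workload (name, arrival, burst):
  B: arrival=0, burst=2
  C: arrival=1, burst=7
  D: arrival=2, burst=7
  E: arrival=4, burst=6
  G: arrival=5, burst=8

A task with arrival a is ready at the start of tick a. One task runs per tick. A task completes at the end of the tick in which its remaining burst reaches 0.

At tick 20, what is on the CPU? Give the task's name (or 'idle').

running at tick 20 = D

t=0: L0/L1/L2 = B/-/- → run B
t=1: L0/L1/L2 = BC/-/- → run B
t=2: L0/L1/L2 = CD/-/- → run C
t=3: L0/L1/L2 = CD/-/- → run C
t=4: L0/L1/L2 = CDE/-/- → run C
t=5: L0/L1/L2 = DEG/C/- → run D
t=6: L0/L1/L2 = DEG/C/- → run D
t=7: L0/L1/L2 = DEG/C/- → run D
t=8: L0/L1/L2 = EG/CD/- → run E
t=9: L0/L1/L2 = EG/CD/- → run E
t=10: L0/L1/L2 = EG/CD/- → run E
t=11: L0/L1/L2 = G/CDE/- → run G
t=12: L0/L1/L2 = G/CDE/- → run G
t=13: L0/L1/L2 = G/CDE/- → run G
t=14: L0/L1/L2 = -/CDEG/- → run C
t=15: L0/L1/L2 = -/CDEG/- → run C
t=16: L0/L1/L2 = -/CDEG/- → run C
t=17: L0/L1/L2 = -/CDEG/- → run C
t=18: L0/L1/L2 = -/DEG/- → run D
t=19: L0/L1/L2 = -/DEG/- → run D
t=20: L0/L1/L2 = -/DEG/- → run D
t=21: L0/L1/L2 = -/DEG/- → run D
t=22: L0/L1/L2 = -/EG/- → run E
t=23: L0/L1/L2 = -/EG/- → run E
t=24: L0/L1/L2 = -/EG/- → run E
t=25: L0/L1/L2 = -/G/- → run G
t=26: L0/L1/L2 = -/G/- → run G
t=27: L0/L1/L2 = -/G/- → run G
t=28: L0/L1/L2 = -/G/- → run G
t=29: L0/L1/L2 = -/G/- → run G
t=30: (idle)
t=31: (idle)
t=32: (idle)
t=33: (idle)
t=34: (idle)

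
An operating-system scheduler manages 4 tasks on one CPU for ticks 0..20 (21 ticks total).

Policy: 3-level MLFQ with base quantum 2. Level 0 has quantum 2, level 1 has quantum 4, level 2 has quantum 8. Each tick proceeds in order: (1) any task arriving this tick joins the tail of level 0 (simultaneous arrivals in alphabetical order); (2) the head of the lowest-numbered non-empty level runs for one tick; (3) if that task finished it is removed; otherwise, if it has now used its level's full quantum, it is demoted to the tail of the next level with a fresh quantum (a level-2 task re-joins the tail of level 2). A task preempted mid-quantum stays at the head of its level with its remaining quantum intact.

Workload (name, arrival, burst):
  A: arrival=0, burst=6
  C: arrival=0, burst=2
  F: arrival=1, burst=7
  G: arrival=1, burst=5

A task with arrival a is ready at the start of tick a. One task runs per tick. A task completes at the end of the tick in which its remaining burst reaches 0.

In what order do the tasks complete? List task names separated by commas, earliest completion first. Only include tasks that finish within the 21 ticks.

t=0: L0/L1/L2 = AC/-/- → run A
t=1: L0/L1/L2 = ACFG/-/- → run A
t=2: L0/L1/L2 = CFG/A/- → run C
t=3: L0/L1/L2 = CFG/A/- → run C
t=4: L0/L1/L2 = FG/A/- → run F
t=5: L0/L1/L2 = FG/A/- → run F
t=6: L0/L1/L2 = G/AF/- → run G
t=7: L0/L1/L2 = G/AF/- → run G
t=8: L0/L1/L2 = -/AFG/- → run A
t=9: L0/L1/L2 = -/AFG/- → run A
t=10: L0/L1/L2 = -/AFG/- → run A
t=11: L0/L1/L2 = -/AFG/- → run A
t=12: L0/L1/L2 = -/FG/- → run F
t=13: L0/L1/L2 = -/FG/- → run F
t=14: L0/L1/L2 = -/FG/- → run F
t=15: L0/L1/L2 = -/FG/- → run F
t=16: L0/L1/L2 = -/G/F → run G
t=17: L0/L1/L2 = -/G/F → run G
t=18: L0/L1/L2 = -/G/F → run G
t=19: L0/L1/L2 = -/-/F → run F
t=20: (idle)

completion order = C, A, G, F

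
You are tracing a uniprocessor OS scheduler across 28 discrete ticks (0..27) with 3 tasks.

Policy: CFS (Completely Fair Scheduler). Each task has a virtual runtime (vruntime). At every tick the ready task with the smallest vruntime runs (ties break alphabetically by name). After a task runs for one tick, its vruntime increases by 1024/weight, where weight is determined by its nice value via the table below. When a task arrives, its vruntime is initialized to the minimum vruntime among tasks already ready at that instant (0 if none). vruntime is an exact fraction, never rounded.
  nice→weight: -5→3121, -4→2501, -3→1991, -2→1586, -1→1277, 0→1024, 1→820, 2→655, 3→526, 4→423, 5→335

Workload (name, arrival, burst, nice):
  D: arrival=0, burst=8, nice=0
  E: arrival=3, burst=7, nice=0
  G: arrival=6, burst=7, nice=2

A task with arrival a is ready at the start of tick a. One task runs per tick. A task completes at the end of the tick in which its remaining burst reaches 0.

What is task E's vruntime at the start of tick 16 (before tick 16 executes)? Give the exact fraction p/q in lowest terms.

t=0: vr[D=0] → run D
t=1: vr[D=1] → run D
t=2: vr[D=2] → run D
t=3: vr[D=3 E=3] → run D
t=4: vr[D=4 E=3] → run E
t=5: vr[D=4 E=4] → run D
t=6: vr[D=5 E=4 G=4] → run E
t=7: vr[D=5 E=5 G=4] → run G
t=8: vr[D=5 E=5 G=3644/655] → run D
t=9: vr[D=6 E=5 G=3644/655] → run E
t=10: vr[D=6 E=6 G=3644/655] → run G
t=11: vr[D=6 E=6 G=4668/655] → run D
t=12: vr[D=7 E=6 G=4668/655] → run E
t=13: vr[D=7 E=7 G=4668/655] → run D
t=14: vr[E=7 G=4668/655] → run E
t=15: vr[E=8 G=4668/655] → run G
t=16: vr[E=8 G=5692/655] → run E
t=17: vr[E=9 G=5692/655] → run G
t=18: vr[E=9 G=6716/655] → run E
t=19: vr[G=6716/655] → run G
t=20: vr[G=1548/131] → run G
t=21: vr[G=8764/655] → run G
t=22: (idle)
t=23: (idle)
t=24: (idle)
t=25: (idle)
t=26: (idle)
t=27: (idle)

vruntime(E, start of tick 16) = 8/1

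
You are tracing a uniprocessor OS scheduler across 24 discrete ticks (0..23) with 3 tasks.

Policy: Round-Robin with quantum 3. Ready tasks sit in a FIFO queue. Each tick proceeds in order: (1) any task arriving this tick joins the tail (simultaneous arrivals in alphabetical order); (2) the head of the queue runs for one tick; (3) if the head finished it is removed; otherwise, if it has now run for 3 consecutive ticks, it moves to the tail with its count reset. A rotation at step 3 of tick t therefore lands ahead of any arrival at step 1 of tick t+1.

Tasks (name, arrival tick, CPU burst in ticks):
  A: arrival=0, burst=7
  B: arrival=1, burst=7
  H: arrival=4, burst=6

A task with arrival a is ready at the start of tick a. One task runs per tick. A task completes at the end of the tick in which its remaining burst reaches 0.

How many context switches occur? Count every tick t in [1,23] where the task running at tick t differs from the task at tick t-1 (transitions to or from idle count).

context switches = 8

t=0: queue=[A] q_used=0 → run A
t=1: queue=[A,B] q_used=1 → run A
t=2: queue=[A,B] q_used=2 → run A
t=3: queue=[B,A] q_used=0 → run B
t=4: queue=[B,A,H] q_used=1 → run B
t=5: queue=[B,A,H] q_used=2 → run B
t=6: queue=[A,H,B] q_used=0 → run A
t=7: queue=[A,H,B] q_used=1 → run A
t=8: queue=[A,H,B] q_used=2 → run A
t=9: queue=[H,B,A] q_used=0 → run H
t=10: queue=[H,B,A] q_used=1 → run H
t=11: queue=[H,B,A] q_used=2 → run H
t=12: queue=[B,A,H] q_used=0 → run B
t=13: queue=[B,A,H] q_used=1 → run B
t=14: queue=[B,A,H] q_used=2 → run B
t=15: queue=[A,H,B] q_used=0 → run A
t=16: queue=[H,B] q_used=0 → run H
t=17: queue=[H,B] q_used=1 → run H
t=18: queue=[H,B] q_used=2 → run H
t=19: queue=[B] q_used=0 → run B
t=20: (idle)
t=21: (idle)
t=22: (idle)
t=23: (idle)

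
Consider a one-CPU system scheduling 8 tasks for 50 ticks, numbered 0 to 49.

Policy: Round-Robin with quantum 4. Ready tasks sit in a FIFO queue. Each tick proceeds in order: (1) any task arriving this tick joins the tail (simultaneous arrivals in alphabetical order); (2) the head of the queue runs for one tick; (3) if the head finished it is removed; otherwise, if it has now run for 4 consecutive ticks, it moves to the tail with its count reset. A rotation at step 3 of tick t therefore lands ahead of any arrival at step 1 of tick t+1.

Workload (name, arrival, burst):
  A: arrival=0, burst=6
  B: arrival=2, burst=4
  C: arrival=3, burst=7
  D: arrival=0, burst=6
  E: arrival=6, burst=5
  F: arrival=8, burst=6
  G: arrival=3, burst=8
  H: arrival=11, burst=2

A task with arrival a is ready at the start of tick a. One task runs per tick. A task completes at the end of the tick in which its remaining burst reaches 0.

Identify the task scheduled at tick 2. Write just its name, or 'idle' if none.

running at tick 2 = A

t=0: queue=[A,D] q_used=0 → run A
t=1: queue=[A,D] q_used=1 → run A
t=2: queue=[A,D,B] q_used=2 → run A
t=3: queue=[A,D,B,C,G] q_used=3 → run A
t=4: queue=[D,B,C,G,A] q_used=0 → run D
t=5: queue=[D,B,C,G,A] q_used=1 → run D
t=6: queue=[D,B,C,G,A,E] q_used=2 → run D
t=7: queue=[D,B,C,G,A,E] q_used=3 → run D
t=8: queue=[B,C,G,A,E,D,F] q_used=0 → run B
t=9: queue=[B,C,G,A,E,D,F] q_used=1 → run B
t=10: queue=[B,C,G,A,E,D,F] q_used=2 → run B
t=11: queue=[B,C,G,A,E,D,F,H] q_used=3 → run B
t=12: queue=[C,G,A,E,D,F,H] q_used=0 → run C
t=13: queue=[C,G,A,E,D,F,H] q_used=1 → run C
t=14: queue=[C,G,A,E,D,F,H] q_used=2 → run C
t=15: queue=[C,G,A,E,D,F,H] q_used=3 → run C
t=16: queue=[G,A,E,D,F,H,C] q_used=0 → run G
t=17: queue=[G,A,E,D,F,H,C] q_used=1 → run G
t=18: queue=[G,A,E,D,F,H,C] q_used=2 → run G
t=19: queue=[G,A,E,D,F,H,C] q_used=3 → run G
t=20: queue=[A,E,D,F,H,C,G] q_used=0 → run A
t=21: queue=[A,E,D,F,H,C,G] q_used=1 → run A
t=22: queue=[E,D,F,H,C,G] q_used=0 → run E
t=23: queue=[E,D,F,H,C,G] q_used=1 → run E
t=24: queue=[E,D,F,H,C,G] q_used=2 → run E
t=25: queue=[E,D,F,H,C,G] q_used=3 → run E
t=26: queue=[D,F,H,C,G,E] q_used=0 → run D
t=27: queue=[D,F,H,C,G,E] q_used=1 → run D
t=28: queue=[F,H,C,G,E] q_used=0 → run F
t=29: queue=[F,H,C,G,E] q_used=1 → run F
t=30: queue=[F,H,C,G,E] q_used=2 → run F
t=31: queue=[F,H,C,G,E] q_used=3 → run F
t=32: queue=[H,C,G,E,F] q_used=0 → run H
t=33: queue=[H,C,G,E,F] q_used=1 → run H
t=34: queue=[C,G,E,F] q_used=0 → run C
t=35: queue=[C,G,E,F] q_used=1 → run C
t=36: queue=[C,G,E,F] q_used=2 → run C
t=37: queue=[G,E,F] q_used=0 → run G
t=38: queue=[G,E,F] q_used=1 → run G
t=39: queue=[G,E,F] q_used=2 → run G
t=40: queue=[G,E,F] q_used=3 → run G
t=41: queue=[E,F] q_used=0 → run E
t=42: queue=[F] q_used=0 → run F
t=43: queue=[F] q_used=1 → run F
t=44: (idle)
t=45: (idle)
t=46: (idle)
t=47: (idle)
t=48: (idle)
t=49: (idle)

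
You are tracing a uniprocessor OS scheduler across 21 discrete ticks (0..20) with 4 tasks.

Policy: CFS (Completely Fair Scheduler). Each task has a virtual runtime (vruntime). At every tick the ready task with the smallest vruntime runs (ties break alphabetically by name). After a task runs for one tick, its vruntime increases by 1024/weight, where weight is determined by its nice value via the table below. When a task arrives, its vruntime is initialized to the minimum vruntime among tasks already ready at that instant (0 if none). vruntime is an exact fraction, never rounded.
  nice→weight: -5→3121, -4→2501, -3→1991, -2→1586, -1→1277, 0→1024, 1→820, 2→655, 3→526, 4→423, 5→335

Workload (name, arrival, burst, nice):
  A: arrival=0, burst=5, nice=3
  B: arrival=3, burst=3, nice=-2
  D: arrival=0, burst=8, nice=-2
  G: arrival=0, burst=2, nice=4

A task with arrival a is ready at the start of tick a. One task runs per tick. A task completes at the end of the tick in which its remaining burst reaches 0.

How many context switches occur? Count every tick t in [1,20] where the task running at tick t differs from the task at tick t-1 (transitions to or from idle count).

context switches = 15

t=0: vr[A=0 D=0 G=0] → run A
t=1: vr[A=512/263 D=0 G=0] → run D
t=2: vr[A=512/263 D=512/793 G=0] → run G
t=3: vr[A=512/263 B=512/793 D=512/793 G=1024/423] → run B
t=4: vr[A=512/263 B=1024/793 D=512/793 G=1024/423] → run D
t=5: vr[A=512/263 B=1024/793 D=1024/793 G=1024/423] → run B
t=6: vr[A=512/263 B=1536/793 D=1024/793 G=1024/423] → run D
t=7: vr[A=512/263 B=1536/793 D=1536/793 G=1024/423] → run B
t=8: vr[A=512/263 D=1536/793 G=1024/423] → run D
t=9: vr[A=512/263 D=2048/793 G=1024/423] → run A
t=10: vr[A=1024/263 D=2048/793 G=1024/423] → run G
t=11: vr[A=1024/263 D=2048/793] → run D
t=12: vr[A=1024/263 D=2560/793] → run D
t=13: vr[A=1024/263 D=3072/793] → run D
t=14: vr[A=1024/263 D=3584/793] → run A
t=15: vr[A=1536/263 D=3584/793] → run D
t=16: vr[A=1536/263] → run A
t=17: vr[A=2048/263] → run A
t=18: (idle)
t=19: (idle)
t=20: (idle)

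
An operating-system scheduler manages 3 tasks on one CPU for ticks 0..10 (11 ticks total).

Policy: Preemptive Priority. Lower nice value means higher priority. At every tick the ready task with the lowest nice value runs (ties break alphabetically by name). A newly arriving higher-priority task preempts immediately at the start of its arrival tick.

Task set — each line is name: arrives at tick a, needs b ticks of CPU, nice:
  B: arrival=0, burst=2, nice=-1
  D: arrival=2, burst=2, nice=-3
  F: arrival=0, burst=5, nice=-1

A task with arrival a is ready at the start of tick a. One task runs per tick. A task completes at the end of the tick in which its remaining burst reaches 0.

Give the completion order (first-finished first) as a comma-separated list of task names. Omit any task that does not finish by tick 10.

t=0: ready={B,F} → run B
t=1: ready={B,F} → run B
t=2: ready={D,F} → run D
t=3: ready={D,F} → run D
t=4: ready={F} → run F
t=5: ready={F} → run F
t=6: ready={F} → run F
t=7: ready={F} → run F
t=8: ready={F} → run F
t=9: (idle)
t=10: (idle)

completion order = B, D, F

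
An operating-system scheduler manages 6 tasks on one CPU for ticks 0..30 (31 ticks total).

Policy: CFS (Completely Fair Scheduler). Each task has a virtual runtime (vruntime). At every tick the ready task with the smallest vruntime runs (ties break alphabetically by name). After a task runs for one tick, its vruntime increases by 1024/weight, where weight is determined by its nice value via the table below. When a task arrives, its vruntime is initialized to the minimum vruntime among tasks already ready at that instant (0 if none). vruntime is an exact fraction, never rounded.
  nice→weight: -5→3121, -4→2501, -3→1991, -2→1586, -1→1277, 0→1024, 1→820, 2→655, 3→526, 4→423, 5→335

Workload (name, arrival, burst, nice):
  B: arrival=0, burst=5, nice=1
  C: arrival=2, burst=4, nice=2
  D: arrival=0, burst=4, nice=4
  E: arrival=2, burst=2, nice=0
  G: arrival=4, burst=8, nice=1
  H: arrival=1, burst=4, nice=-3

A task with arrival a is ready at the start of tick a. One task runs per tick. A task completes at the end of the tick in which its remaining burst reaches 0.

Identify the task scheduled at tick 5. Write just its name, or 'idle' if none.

t=0: vr[B=0 D=0] → run B
t=1: vr[B=256/205 D=0 H=0] → run D
t=2: vr[B=256/205 C=0 D=1024/423 E=0 H=0] → run C
t=3: vr[B=256/205 C=1024/655 D=1024/423 E=0 H=0] → run E
t=4: vr[B=256/205 C=1024/655 D=1024/423 E=1 G=0 H=0] → run G
t=5: vr[B=256/205 C=1024/655 D=1024/423 E=1 G=256/205 H=0] → run H
t=6: vr[B=256/205 C=1024/655 D=1024/423 E=1 G=256/205 H=1024/1991] → run H
t=7: vr[B=256/205 C=1024/655 D=1024/423 E=1 G=256/205 H=2048/1991] → run E
t=8: vr[B=256/205 C=1024/655 D=1024/423 G=256/205 H=2048/1991] → run H
t=9: vr[B=256/205 C=1024/655 D=1024/423 G=256/205 H=3072/1991] → run B
t=10: vr[B=512/205 C=1024/655 D=1024/423 G=256/205 H=3072/1991] → run G
t=11: vr[B=512/205 C=1024/655 D=1024/423 G=512/205 H=3072/1991] → run H
t=12: vr[B=512/205 C=1024/655 D=1024/423 G=512/205] → run C
t=13: vr[B=512/205 C=2048/655 D=1024/423 G=512/205] → run D
t=14: vr[B=512/205 C=2048/655 D=2048/423 G=512/205] → run B
t=15: vr[B=768/205 C=2048/655 D=2048/423 G=512/205] → run G
t=16: vr[B=768/205 C=2048/655 D=2048/423 G=768/205] → run C
t=17: vr[B=768/205 C=3072/655 D=2048/423 G=768/205] → run B
t=18: vr[B=1024/205 C=3072/655 D=2048/423 G=768/205] → run G
t=19: vr[B=1024/205 C=3072/655 D=2048/423 G=1024/205] → run C
t=20: vr[B=1024/205 D=2048/423 G=1024/205] → run D
t=21: vr[B=1024/205 D=1024/141 G=1024/205] → run B
t=22: vr[D=1024/141 G=1024/205] → run G
t=23: vr[D=1024/141 G=256/41] → run G
t=24: vr[D=1024/141 G=1536/205] → run D
t=25: vr[G=1536/205] → run G
t=26: vr[G=1792/205] → run G
t=27: (idle)
t=28: (idle)
t=29: (idle)
t=30: (idle)

running at tick 5 = H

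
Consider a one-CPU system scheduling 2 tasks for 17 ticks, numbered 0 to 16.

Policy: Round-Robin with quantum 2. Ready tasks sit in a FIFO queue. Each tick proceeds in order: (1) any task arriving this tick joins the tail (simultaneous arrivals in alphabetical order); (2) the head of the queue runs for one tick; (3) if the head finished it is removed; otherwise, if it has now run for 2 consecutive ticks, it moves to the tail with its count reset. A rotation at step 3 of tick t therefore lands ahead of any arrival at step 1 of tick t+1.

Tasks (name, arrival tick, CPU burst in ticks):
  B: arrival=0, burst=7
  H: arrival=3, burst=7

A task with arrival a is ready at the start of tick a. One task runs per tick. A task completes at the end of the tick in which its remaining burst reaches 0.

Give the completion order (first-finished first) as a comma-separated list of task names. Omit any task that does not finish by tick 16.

completion order = B, H

t=0: queue=[B] q_used=0 → run B
t=1: queue=[B] q_used=1 → run B
t=2: queue=[B] q_used=0 → run B
t=3: queue=[B,H] q_used=1 → run B
t=4: queue=[H,B] q_used=0 → run H
t=5: queue=[H,B] q_used=1 → run H
t=6: queue=[B,H] q_used=0 → run B
t=7: queue=[B,H] q_used=1 → run B
t=8: queue=[H,B] q_used=0 → run H
t=9: queue=[H,B] q_used=1 → run H
t=10: queue=[B,H] q_used=0 → run B
t=11: queue=[H] q_used=0 → run H
t=12: queue=[H] q_used=1 → run H
t=13: queue=[H] q_used=0 → run H
t=14: (idle)
t=15: (idle)
t=16: (idle)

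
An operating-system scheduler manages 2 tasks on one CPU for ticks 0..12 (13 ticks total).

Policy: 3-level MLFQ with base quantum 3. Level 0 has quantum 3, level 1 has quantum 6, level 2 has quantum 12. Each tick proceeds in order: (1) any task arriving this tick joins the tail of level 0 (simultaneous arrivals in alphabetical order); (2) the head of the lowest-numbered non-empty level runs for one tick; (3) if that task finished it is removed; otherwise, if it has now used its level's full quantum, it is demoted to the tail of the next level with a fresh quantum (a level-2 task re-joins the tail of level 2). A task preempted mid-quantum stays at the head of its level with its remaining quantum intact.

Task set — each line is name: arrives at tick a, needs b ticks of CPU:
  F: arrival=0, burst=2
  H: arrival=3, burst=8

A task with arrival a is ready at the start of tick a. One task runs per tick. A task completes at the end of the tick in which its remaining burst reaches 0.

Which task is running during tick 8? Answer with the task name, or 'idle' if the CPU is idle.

t=0: L0/L1/L2 = F/-/- → run F
t=1: L0/L1/L2 = F/-/- → run F
t=2: (idle)
t=3: L0/L1/L2 = H/-/- → run H
t=4: L0/L1/L2 = H/-/- → run H
t=5: L0/L1/L2 = H/-/- → run H
t=6: L0/L1/L2 = -/H/- → run H
t=7: L0/L1/L2 = -/H/- → run H
t=8: L0/L1/L2 = -/H/- → run H
t=9: L0/L1/L2 = -/H/- → run H
t=10: L0/L1/L2 = -/H/- → run H
t=11: (idle)
t=12: (idle)

running at tick 8 = H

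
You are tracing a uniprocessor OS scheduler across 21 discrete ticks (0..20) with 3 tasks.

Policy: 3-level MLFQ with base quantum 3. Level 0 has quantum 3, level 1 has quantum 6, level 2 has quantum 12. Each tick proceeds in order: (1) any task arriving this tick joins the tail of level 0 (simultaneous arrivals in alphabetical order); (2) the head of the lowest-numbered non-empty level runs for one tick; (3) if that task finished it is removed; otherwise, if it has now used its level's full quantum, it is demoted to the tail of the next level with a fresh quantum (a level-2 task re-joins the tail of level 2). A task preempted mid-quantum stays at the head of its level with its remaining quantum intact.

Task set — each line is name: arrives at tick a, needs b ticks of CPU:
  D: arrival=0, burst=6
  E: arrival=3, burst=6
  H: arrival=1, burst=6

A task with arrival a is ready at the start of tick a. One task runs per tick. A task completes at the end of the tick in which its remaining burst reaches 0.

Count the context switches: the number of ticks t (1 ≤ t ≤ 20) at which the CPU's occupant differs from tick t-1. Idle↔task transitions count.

t=0: L0/L1/L2 = D/-/- → run D
t=1: L0/L1/L2 = DH/-/- → run D
t=2: L0/L1/L2 = DH/-/- → run D
t=3: L0/L1/L2 = HE/D/- → run H
t=4: L0/L1/L2 = HE/D/- → run H
t=5: L0/L1/L2 = HE/D/- → run H
t=6: L0/L1/L2 = E/DH/- → run E
t=7: L0/L1/L2 = E/DH/- → run E
t=8: L0/L1/L2 = E/DH/- → run E
t=9: L0/L1/L2 = -/DHE/- → run D
t=10: L0/L1/L2 = -/DHE/- → run D
t=11: L0/L1/L2 = -/DHE/- → run D
t=12: L0/L1/L2 = -/HE/- → run H
t=13: L0/L1/L2 = -/HE/- → run H
t=14: L0/L1/L2 = -/HE/- → run H
t=15: L0/L1/L2 = -/E/- → run E
t=16: L0/L1/L2 = -/E/- → run E
t=17: L0/L1/L2 = -/E/- → run E
t=18: (idle)
t=19: (idle)
t=20: (idle)

context switches = 6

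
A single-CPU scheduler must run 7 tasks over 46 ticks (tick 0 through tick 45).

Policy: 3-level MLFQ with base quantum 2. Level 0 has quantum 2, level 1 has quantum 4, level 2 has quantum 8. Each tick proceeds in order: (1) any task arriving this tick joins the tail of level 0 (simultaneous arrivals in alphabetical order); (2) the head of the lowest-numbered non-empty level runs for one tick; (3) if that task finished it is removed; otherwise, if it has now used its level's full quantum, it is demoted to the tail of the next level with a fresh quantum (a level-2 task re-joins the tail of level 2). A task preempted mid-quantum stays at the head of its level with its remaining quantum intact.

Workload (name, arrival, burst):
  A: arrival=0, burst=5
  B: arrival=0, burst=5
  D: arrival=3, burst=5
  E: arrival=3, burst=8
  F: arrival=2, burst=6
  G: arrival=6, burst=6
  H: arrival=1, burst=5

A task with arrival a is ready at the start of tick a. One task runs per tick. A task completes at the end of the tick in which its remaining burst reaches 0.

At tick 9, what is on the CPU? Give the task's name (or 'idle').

t=0: L0/L1/L2 = AB/-/- → run A
t=1: L0/L1/L2 = ABH/-/- → run A
t=2: L0/L1/L2 = BHF/A/- → run B
t=3: L0/L1/L2 = BHFDE/A/- → run B
t=4: L0/L1/L2 = HFDE/AB/- → run H
t=5: L0/L1/L2 = HFDE/AB/- → run H
t=6: L0/L1/L2 = FDEG/ABH/- → run F
t=7: L0/L1/L2 = FDEG/ABH/- → run F
t=8: L0/L1/L2 = DEG/ABHF/- → run D
t=9: L0/L1/L2 = DEG/ABHF/- → run D
t=10: L0/L1/L2 = EG/ABHFD/- → run E
t=11: L0/L1/L2 = EG/ABHFD/- → run E
t=12: L0/L1/L2 = G/ABHFDE/- → run G
t=13: L0/L1/L2 = G/ABHFDE/- → run G
t=14: L0/L1/L2 = -/ABHFDEG/- → run A
t=15: L0/L1/L2 = -/ABHFDEG/- → run A
t=16: L0/L1/L2 = -/ABHFDEG/- → run A
t=17: L0/L1/L2 = -/BHFDEG/- → run B
t=18: L0/L1/L2 = -/BHFDEG/- → run B
t=19: L0/L1/L2 = -/BHFDEG/- → run B
t=20: L0/L1/L2 = -/HFDEG/- → run H
t=21: L0/L1/L2 = -/HFDEG/- → run H
t=22: L0/L1/L2 = -/HFDEG/- → run H
t=23: L0/L1/L2 = -/FDEG/- → run F
t=24: L0/L1/L2 = -/FDEG/- → run F
t=25: L0/L1/L2 = -/FDEG/- → run F
t=26: L0/L1/L2 = -/FDEG/- → run F
t=27: L0/L1/L2 = -/DEG/- → run D
t=28: L0/L1/L2 = -/DEG/- → run D
t=29: L0/L1/L2 = -/DEG/- → run D
t=30: L0/L1/L2 = -/EG/- → run E
t=31: L0/L1/L2 = -/EG/- → run E
t=32: L0/L1/L2 = -/EG/- → run E
t=33: L0/L1/L2 = -/EG/- → run E
t=34: L0/L1/L2 = -/G/E → run G
t=35: L0/L1/L2 = -/G/E → run G
t=36: L0/L1/L2 = -/G/E → run G
t=37: L0/L1/L2 = -/G/E → run G
t=38: L0/L1/L2 = -/-/E → run E
t=39: L0/L1/L2 = -/-/E → run E
t=40: (idle)
t=41: (idle)
t=42: (idle)
t=43: (idle)
t=44: (idle)
t=45: (idle)

running at tick 9 = D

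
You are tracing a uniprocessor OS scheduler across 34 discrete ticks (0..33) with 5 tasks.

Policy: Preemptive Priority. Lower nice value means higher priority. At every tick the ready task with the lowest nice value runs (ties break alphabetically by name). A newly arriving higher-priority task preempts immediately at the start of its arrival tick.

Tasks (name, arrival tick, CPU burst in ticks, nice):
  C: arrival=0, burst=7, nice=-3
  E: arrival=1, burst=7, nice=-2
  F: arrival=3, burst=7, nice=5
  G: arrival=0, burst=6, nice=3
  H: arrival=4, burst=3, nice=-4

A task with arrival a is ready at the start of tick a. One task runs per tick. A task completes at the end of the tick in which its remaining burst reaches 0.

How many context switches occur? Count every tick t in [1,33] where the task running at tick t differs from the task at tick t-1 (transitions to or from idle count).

t=0: ready={C,G} → run C
t=1: ready={C,E,G} → run C
t=2: ready={C,E,G} → run C
t=3: ready={C,E,F,G} → run C
t=4: ready={C,E,F,G,H} → run H
t=5: ready={C,E,F,G,H} → run H
t=6: ready={C,E,F,G,H} → run H
t=7: ready={C,E,F,G} → run C
t=8: ready={C,E,F,G} → run C
t=9: ready={C,E,F,G} → run C
t=10: ready={E,F,G} → run E
t=11: ready={E,F,G} → run E
t=12: ready={E,F,G} → run E
t=13: ready={E,F,G} → run E
t=14: ready={E,F,G} → run E
t=15: ready={E,F,G} → run E
t=16: ready={E,F,G} → run E
t=17: ready={F,G} → run G
t=18: ready={F,G} → run G
t=19: ready={F,G} → run G
t=20: ready={F,G} → run G
t=21: ready={F,G} → run G
t=22: ready={F,G} → run G
t=23: ready={F} → run F
t=24: ready={F} → run F
t=25: ready={F} → run F
t=26: ready={F} → run F
t=27: ready={F} → run F
t=28: ready={F} → run F
t=29: ready={F} → run F
t=30: (idle)
t=31: (idle)
t=32: (idle)
t=33: (idle)

context switches = 6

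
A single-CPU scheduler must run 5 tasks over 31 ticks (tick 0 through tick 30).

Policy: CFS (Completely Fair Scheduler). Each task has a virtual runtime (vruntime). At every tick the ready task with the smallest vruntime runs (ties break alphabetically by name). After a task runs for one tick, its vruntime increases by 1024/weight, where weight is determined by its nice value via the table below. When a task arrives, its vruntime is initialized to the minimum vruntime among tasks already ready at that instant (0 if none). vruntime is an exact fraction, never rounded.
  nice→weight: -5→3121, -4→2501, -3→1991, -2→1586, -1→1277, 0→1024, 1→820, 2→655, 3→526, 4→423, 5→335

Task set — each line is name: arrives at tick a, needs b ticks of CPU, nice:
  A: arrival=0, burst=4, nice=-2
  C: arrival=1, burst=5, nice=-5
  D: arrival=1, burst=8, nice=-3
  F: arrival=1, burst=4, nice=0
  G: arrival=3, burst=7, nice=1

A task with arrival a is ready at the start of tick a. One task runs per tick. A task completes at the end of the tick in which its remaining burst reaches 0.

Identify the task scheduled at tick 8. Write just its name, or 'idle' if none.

running at tick 8 = A

t=0: vr[A=0] → run A
t=1: vr[A=512/793 C=512/793 D=512/793 F=512/793] → run A
t=2: vr[A=1024/793 C=512/793 D=512/793 F=512/793] → run C
t=3: vr[A=1024/793 C=2409984/2474953 D=512/793 F=512/793 G=512/793] → run D
t=4: vr[A=1024/793 C=2409984/2474953 D=1831424/1578863 F=512/793 G=512/793] → run F
t=5: vr[A=1024/793 C=2409984/2474953 D=1831424/1578863 F=1305/793 G=512/793] → run G
t=6: vr[A=1024/793 C=2409984/2474953 D=1831424/1578863 F=1305/793 G=307968/162565] → run C
t=7: vr[A=1024/793 C=3222016/2474953 D=1831424/1578863 F=1305/793 G=307968/162565] → run D
t=8: vr[A=1024/793 C=3222016/2474953 D=2643456/1578863 F=1305/793 G=307968/162565] → run A
t=9: vr[A=1536/793 C=3222016/2474953 D=2643456/1578863 F=1305/793 G=307968/162565] → run C
t=10: vr[A=1536/793 C=4034048/2474953 D=2643456/1578863 F=1305/793 G=307968/162565] → run C
t=11: vr[A=1536/793 C=4846080/2474953 D=2643456/1578863 F=1305/793 G=307968/162565] → run F
t=12: vr[A=1536/793 C=4846080/2474953 D=2643456/1578863 F=2098/793 G=307968/162565] → run D
t=13: vr[A=1536/793 C=4846080/2474953 D=3455488/1578863 F=2098/793 G=307968/162565] → run G
t=14: vr[A=1536/793 C=4846080/2474953 D=3455488/1578863 F=2098/793 G=510976/162565] → run A
t=15: vr[C=4846080/2474953 D=3455488/1578863 F=2098/793 G=510976/162565] → run C
t=16: vr[D=3455488/1578863 F=2098/793 G=510976/162565] → run D
t=17: vr[D=4267520/1578863 F=2098/793 G=510976/162565] → run F
t=18: vr[D=4267520/1578863 F=2891/793 G=510976/162565] → run D
t=19: vr[D=5079552/1578863 F=2891/793 G=510976/162565] → run G
t=20: vr[D=5079552/1578863 F=2891/793 G=713984/162565] → run D
t=21: vr[D=5891584/1578863 F=2891/793 G=713984/162565] → run F
t=22: vr[D=5891584/1578863 G=713984/162565] → run D
t=23: vr[D=6703616/1578863 G=713984/162565] → run D
t=24: vr[G=713984/162565] → run G
t=25: vr[G=916992/162565] → run G
t=26: vr[G=224000/32513] → run G
t=27: vr[G=1323008/162565] → run G
t=28: (idle)
t=29: (idle)
t=30: (idle)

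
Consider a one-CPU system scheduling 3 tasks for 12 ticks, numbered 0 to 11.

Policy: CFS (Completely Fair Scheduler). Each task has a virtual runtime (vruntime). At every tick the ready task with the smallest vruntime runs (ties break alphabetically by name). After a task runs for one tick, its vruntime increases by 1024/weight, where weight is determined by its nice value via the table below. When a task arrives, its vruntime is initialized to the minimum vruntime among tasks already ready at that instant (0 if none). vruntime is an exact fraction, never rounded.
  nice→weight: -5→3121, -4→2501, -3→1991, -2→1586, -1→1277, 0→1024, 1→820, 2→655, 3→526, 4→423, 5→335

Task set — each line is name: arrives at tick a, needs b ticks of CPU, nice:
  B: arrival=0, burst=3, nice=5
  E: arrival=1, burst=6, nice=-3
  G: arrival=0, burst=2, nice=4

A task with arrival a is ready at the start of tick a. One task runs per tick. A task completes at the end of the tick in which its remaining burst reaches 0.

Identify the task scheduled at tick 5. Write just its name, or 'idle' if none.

running at tick 5 = E

t=0: vr[B=0 G=0] → run B
t=1: vr[B=1024/335 E=0 G=0] → run E
t=2: vr[B=1024/335 E=1024/1991 G=0] → run G
t=3: vr[B=1024/335 E=1024/1991 G=1024/423] → run E
t=4: vr[B=1024/335 E=2048/1991 G=1024/423] → run E
t=5: vr[B=1024/335 E=3072/1991 G=1024/423] → run E
t=6: vr[B=1024/335 E=4096/1991 G=1024/423] → run E
t=7: vr[B=1024/335 E=5120/1991 G=1024/423] → run G
t=8: vr[B=1024/335 E=5120/1991] → run E
t=9: vr[B=1024/335] → run B
t=10: vr[B=2048/335] → run B
t=11: (idle)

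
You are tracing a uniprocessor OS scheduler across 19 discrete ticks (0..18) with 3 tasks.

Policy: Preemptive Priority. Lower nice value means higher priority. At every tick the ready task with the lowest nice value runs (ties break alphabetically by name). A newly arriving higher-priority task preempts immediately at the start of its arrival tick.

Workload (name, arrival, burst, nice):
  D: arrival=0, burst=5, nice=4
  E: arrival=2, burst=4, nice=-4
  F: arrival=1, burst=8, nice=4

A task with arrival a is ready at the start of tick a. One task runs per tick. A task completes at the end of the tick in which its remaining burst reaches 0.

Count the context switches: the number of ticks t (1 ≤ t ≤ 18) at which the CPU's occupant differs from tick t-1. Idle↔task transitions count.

context switches = 4

t=0: ready={D} → run D
t=1: ready={D,F} → run D
t=2: ready={D,E,F} → run E
t=3: ready={D,E,F} → run E
t=4: ready={D,E,F} → run E
t=5: ready={D,E,F} → run E
t=6: ready={D,F} → run D
t=7: ready={D,F} → run D
t=8: ready={D,F} → run D
t=9: ready={F} → run F
t=10: ready={F} → run F
t=11: ready={F} → run F
t=12: ready={F} → run F
t=13: ready={F} → run F
t=14: ready={F} → run F
t=15: ready={F} → run F
t=16: ready={F} → run F
t=17: (idle)
t=18: (idle)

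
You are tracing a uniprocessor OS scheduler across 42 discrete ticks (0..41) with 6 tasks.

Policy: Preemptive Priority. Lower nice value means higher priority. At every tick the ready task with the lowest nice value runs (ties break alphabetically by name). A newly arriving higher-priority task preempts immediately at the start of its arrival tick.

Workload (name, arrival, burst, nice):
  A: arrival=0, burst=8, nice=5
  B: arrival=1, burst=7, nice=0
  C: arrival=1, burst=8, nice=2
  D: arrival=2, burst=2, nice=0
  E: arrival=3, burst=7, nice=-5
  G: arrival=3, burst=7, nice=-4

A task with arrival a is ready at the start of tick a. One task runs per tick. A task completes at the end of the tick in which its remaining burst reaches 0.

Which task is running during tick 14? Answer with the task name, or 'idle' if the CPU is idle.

running at tick 14 = G

t=0: ready={A} → run A
t=1: ready={A,B,C} → run B
t=2: ready={A,B,C,D} → run B
t=3: ready={A,B,C,D,E,G} → run E
t=4: ready={A,B,C,D,E,G} → run E
t=5: ready={A,B,C,D,E,G} → run E
t=6: ready={A,B,C,D,E,G} → run E
t=7: ready={A,B,C,D,E,G} → run E
t=8: ready={A,B,C,D,E,G} → run E
t=9: ready={A,B,C,D,E,G} → run E
t=10: ready={A,B,C,D,G} → run G
t=11: ready={A,B,C,D,G} → run G
t=12: ready={A,B,C,D,G} → run G
t=13: ready={A,B,C,D,G} → run G
t=14: ready={A,B,C,D,G} → run G
t=15: ready={A,B,C,D,G} → run G
t=16: ready={A,B,C,D,G} → run G
t=17: ready={A,B,C,D} → run B
t=18: ready={A,B,C,D} → run B
t=19: ready={A,B,C,D} → run B
t=20: ready={A,B,C,D} → run B
t=21: ready={A,B,C,D} → run B
t=22: ready={A,C,D} → run D
t=23: ready={A,C,D} → run D
t=24: ready={A,C} → run C
t=25: ready={A,C} → run C
t=26: ready={A,C} → run C
t=27: ready={A,C} → run C
t=28: ready={A,C} → run C
t=29: ready={A,C} → run C
t=30: ready={A,C} → run C
t=31: ready={A,C} → run C
t=32: ready={A} → run A
t=33: ready={A} → run A
t=34: ready={A} → run A
t=35: ready={A} → run A
t=36: ready={A} → run A
t=37: ready={A} → run A
t=38: ready={A} → run A
t=39: (idle)
t=40: (idle)
t=41: (idle)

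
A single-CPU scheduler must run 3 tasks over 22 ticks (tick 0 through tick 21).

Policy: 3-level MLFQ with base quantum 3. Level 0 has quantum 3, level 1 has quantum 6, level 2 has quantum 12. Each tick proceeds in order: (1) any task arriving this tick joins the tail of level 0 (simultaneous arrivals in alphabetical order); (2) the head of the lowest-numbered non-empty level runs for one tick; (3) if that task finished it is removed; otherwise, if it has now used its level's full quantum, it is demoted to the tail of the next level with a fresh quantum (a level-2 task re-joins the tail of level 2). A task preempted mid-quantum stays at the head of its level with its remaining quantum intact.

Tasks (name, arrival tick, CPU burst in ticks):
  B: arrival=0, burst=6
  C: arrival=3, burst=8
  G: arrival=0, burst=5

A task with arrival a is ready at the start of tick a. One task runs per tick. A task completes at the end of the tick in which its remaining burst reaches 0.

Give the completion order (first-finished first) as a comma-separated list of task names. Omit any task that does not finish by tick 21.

t=0: L0/L1/L2 = BG/-/- → run B
t=1: L0/L1/L2 = BG/-/- → run B
t=2: L0/L1/L2 = BG/-/- → run B
t=3: L0/L1/L2 = GC/B/- → run G
t=4: L0/L1/L2 = GC/B/- → run G
t=5: L0/L1/L2 = GC/B/- → run G
t=6: L0/L1/L2 = C/BG/- → run C
t=7: L0/L1/L2 = C/BG/- → run C
t=8: L0/L1/L2 = C/BG/- → run C
t=9: L0/L1/L2 = -/BGC/- → run B
t=10: L0/L1/L2 = -/BGC/- → run B
t=11: L0/L1/L2 = -/BGC/- → run B
t=12: L0/L1/L2 = -/GC/- → run G
t=13: L0/L1/L2 = -/GC/- → run G
t=14: L0/L1/L2 = -/C/- → run C
t=15: L0/L1/L2 = -/C/- → run C
t=16: L0/L1/L2 = -/C/- → run C
t=17: L0/L1/L2 = -/C/- → run C
t=18: L0/L1/L2 = -/C/- → run C
t=19: (idle)
t=20: (idle)
t=21: (idle)

completion order = B, G, C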